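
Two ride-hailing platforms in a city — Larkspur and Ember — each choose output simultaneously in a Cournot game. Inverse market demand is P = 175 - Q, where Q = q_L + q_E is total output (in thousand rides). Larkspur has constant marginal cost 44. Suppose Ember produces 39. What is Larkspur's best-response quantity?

With the rival's output fixed at 39, Larkspur's profit is π_L = (175 - 39 - q_L)q_L - (44q_L) = (136 - q_L)q_L - (44q_L).
∂π_L/∂q_L = 92 - 2q_L = 0, so q_L = 46.

46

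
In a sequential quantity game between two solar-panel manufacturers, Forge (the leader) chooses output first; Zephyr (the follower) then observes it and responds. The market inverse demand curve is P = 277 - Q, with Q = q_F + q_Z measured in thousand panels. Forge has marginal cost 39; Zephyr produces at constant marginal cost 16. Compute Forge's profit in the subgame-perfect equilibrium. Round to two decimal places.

5778.13

The follower Zephyr best-responds to any q_F: π_Z = (277 - Q)q_Z - 16q_Z.
Follower FOC: 261 - q_F - 2q_Z = 0, so q_Z(q_F) = (261 - q_F)/2.
Forge substitutes q_Z(q_F) into its own profit: π_F = q_F(277 - q_F - (261 - q_F)/2) - 39q_F = (293/2 - (1/2)q_F)q_F - 39q_F.
Leader FOC: 215/2 - q_F = 0, so q_F = 215/2.
Then q_Z = (261 - 215/2)/2 = 307/4.
Price P = 277 - 737/4 = 371/4.
Forge's profit: (371/4 - 39)·(215/2) = 5778.1250.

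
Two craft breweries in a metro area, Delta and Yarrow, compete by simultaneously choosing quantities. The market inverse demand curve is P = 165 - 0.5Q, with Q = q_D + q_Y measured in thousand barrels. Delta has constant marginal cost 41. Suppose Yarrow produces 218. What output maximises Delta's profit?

With the rival's output fixed at 218, Delta's profit is π_D = (165 - (1/2)·218 - (1/2)q_D)q_D - (41q_D) = (56 - (1/2)q_D)q_D - (41q_D).
∂π_D/∂q_D = 15 - q_D = 0, so q_D = 15.

15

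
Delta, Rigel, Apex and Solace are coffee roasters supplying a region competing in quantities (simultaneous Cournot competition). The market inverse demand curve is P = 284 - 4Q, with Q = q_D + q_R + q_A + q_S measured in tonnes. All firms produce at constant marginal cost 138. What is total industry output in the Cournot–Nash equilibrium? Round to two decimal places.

29.20

Each firm earns π_i = (284 - 4Q)q_i - 138q_i.
Setting ∂π_i/∂q_i = 0 with rivals' quantities fixed: 146 - 8q_i - 4·Σ_{j≠i} q_j = 0.
With identical firms every q_j equals q_i, so Σ_{j≠i} q_j = 3q_i and 146 = 20q_i, giving q_i = 73/10.
Total output Q = 73/10 + 73/10 + 73/10 + 73/10 = 146/5.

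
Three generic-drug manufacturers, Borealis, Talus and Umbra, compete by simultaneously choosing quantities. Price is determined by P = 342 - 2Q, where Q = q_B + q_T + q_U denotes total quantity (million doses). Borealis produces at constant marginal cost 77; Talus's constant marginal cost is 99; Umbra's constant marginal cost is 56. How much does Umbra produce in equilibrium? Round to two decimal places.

Borealis's profit: π_B = (342 - 2Q)q_B - (77q_B). Setting ∂π_B/∂q_B = 0: 265 - 4q_B - 2(q_T + q_U) = 0.
Talus's first-order condition: 243 - 4q_T - 2(q_B + q_U) = 0.
Umbra's first-order condition: 286 - 4q_U - 2(q_B + q_T) = 0.
Adding the 3 conditions: 794 − 4Q − 4Q = 0, i.e. Q = 397/4.
Back-substituting: q_B = (265 − 397/2)/2 = 133/4, q_T = (243 − 397/2)/2 = 89/4, q_U = (286 − 397/2)/2 = 175/4.

43.75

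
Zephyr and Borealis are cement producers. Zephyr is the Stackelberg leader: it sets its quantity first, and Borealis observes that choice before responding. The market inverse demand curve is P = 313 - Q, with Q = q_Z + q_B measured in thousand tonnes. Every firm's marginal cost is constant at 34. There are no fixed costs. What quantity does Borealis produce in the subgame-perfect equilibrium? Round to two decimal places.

Solve by backward induction. Given q_Z, the follower Borealis maximises π_B = (313 - q_Z - q_B)q_B - 34q_B.
∂π_B/∂q_B = 279 - q_Z - 2q_B = 0 gives the reaction function q_B = (279 - q_Z)/2.
Zephyr substitutes q_B(q_Z) into its own profit: π_Z = q_Z(313 - q_Z - (279 - q_Z)/2) - 34q_Z = (347/2 - (1/2)q_Z)q_Z - 34q_Z.
Leader FOC: 279/2 - q_Z = 0, so q_Z = 279/2.
Then q_B = (279 - 279/2)/2 = 279/4.

69.75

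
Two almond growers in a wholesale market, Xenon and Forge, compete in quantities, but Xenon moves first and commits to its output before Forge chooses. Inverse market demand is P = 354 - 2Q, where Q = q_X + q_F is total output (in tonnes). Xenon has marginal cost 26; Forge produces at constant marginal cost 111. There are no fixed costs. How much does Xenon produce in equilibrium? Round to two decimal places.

103.25

Solve by backward induction. Given q_X, the follower Forge maximises π_F = (354 - 2q_X - 2q_F)q_F - 111q_F.
Follower FOC: 243 - 2q_X - 4q_F = 0, so q_F(q_X) = (243 - 2q_X)/4.
Xenon substitutes q_F(q_X) into its own profit: π_X = q_X(354 - 2q_X - (243 - 2q_X)/2) - 26q_X = (465/2 - q_X)q_X - 26q_X.
Leader FOC: 413/2 - 2q_X = 0, so q_X = 413/4.
Then q_F = (243 - 2·(413/4))/4 = 73/8.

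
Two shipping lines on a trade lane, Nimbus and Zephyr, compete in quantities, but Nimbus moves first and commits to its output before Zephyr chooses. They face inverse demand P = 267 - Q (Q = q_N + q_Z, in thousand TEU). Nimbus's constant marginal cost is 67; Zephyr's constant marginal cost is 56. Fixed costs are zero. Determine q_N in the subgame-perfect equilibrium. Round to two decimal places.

The follower Zephyr best-responds to any q_N: π_Z = (267 - Q)q_Z - 56q_Z.
∂π_Z/∂q_Z = 211 - q_N - 2q_Z = 0 gives the reaction function q_Z = (211 - q_N)/2.
Nimbus substitutes q_Z(q_N) into its own profit: π_N = q_N(267 - q_N - (211 - q_N)/2) - 67q_N = (323/2 - (1/2)q_N)q_N - 67q_N.
Leader FOC: 189/2 - q_N = 0, so q_N = 189/2.
Then q_Z = (211 - 189/2)/2 = 233/4.

94.50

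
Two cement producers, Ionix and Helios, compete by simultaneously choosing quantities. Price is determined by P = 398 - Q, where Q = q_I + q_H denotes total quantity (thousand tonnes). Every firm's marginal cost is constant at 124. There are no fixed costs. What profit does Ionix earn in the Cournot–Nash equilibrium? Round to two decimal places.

A representative firm's profit is π_i = q_i(398 - Q) - 124q_i.
Setting ∂π_i/∂q_i = 0 with rivals' quantities fixed: 274 - 2q_i - q_j = 0.
By symmetry each firm produces the same amount; substituting q_j = q_i yields q_i = 274/3.
Price P = 398 - 548/3 = 646/3.
Ionix's profit: (646/3 - 124)·(274/3) = 8341.7778.

8341.78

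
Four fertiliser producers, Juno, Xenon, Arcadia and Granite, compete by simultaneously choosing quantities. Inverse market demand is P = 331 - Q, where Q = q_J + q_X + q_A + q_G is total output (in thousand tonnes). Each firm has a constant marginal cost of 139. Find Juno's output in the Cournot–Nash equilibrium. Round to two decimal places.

Each firm earns π_i = (331 - Q)q_i - 139q_i.
First-order condition (treating rivals' output as given): 192 - 2q_i - Σ_{j≠i} q_j = 0.
With identical firms every q_j equals q_i, so Σ_{j≠i} q_j = 3q_i and 192 = 5q_i, giving q_i = 192/5.

38.40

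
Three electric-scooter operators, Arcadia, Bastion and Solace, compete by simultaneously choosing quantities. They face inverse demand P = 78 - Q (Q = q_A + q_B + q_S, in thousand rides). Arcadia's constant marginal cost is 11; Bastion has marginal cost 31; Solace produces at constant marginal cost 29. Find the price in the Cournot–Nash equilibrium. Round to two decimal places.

Arcadia's profit: π_A = (78 - Q)q_A - (11q_A). Setting ∂π_A/∂q_A = 0: 67 - 2q_A - (q_B + q_S) = 0.
Bastion's first-order condition: 47 - 2q_B - (q_A + q_S) = 0.
Solace's first-order condition: 49 - 2q_S - (q_A + q_B) = 0.
Adding the 3 first-order conditions: 163 − 4Q = 0, so Q = 163/4.
Back-substituting: q_A = (67 − 163/4) = 105/4, q_B = (47 − 163/4) = 25/4, q_S = (49 − 163/4) = 33/4.
Total output Q = 163/4, so price P = 78 - 163/4 = 149/4.

37.25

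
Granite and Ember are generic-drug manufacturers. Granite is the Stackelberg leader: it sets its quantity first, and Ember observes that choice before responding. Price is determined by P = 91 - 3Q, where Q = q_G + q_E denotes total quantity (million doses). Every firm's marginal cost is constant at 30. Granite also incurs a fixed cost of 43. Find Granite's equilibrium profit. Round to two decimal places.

Solve by backward induction. Given q_G, the follower Ember maximises π_E = (91 - 3q_G - 3q_E)q_E - 30q_E.
Setting the follower's marginal profit to zero, 61 - 3q_G - 6q_E = 0, i.e. q_E = (61 - 3q_G)/6.
Granite substitutes q_E(q_G) into its own profit: π_G = q_G(91 - 3q_G - (61 - 3q_G)/2) - 30q_G = (121/2 - (3/2)q_G)q_G - 30q_G.
Maximising: ∂π_G/∂q_G = 61/2 - 3q_G = 0, giving q_G = 61/6.
Then q_E = (61 - 3·(61/6))/6 = 61/12.
Price P = 91 - 3·(61/4) = 181/4.
Granite's profit: (181/4 - 30)·(61/6) - 43 = 112.0417.

112.04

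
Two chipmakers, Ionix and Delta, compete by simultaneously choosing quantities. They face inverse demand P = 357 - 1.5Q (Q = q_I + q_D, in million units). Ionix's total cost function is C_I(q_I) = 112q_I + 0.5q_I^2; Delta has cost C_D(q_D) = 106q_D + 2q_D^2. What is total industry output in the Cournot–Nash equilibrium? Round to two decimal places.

76.70

Ionix's profit: π_I = (357 - 1.5Q)q_I - (112q_I + (1/2)q_I²). Setting ∂π_I/∂q_I = 0: 245 - 4q_I - (3/2)(q_D) = 0.
Delta's profit: π_D = (357 - 1.5Q)q_D - (106q_D + 2q_D²). Setting ∂π_D/∂q_D = 0: 251 - 7q_D - (3/2)(q_I) = 0.
So q_I = (245 - (3/2)q_D)/4 and q_D = (251 - (3/2)q_I)/7.
Substituting one into the other gives q_I = 51.9806 and q_D = 24.7184.
Total output Q = 51.9806 + 24.7184 = 76.6990.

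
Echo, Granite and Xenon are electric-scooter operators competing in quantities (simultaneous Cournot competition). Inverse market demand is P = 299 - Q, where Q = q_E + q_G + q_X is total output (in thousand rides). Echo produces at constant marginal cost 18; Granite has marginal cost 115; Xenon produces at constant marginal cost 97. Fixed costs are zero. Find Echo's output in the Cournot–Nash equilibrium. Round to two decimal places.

Echo's profit: π_E = (299 - Q)q_E - (18q_E). Setting ∂π_E/∂q_E = 0: 281 - 2q_E - (q_G + q_X) = 0.
Granite's profit: π_G = (299 - Q)q_G - (115q_G). Setting ∂π_G/∂q_G = 0: 184 - 2q_G - (q_E + q_X) = 0.
Xenon's profit: π_X = (299 - Q)q_X - (97q_X). Setting ∂π_X/∂q_X = 0: 202 - 2q_X - (q_E + q_G) = 0.
Adding the 3 conditions: 667 − 2Q − 2Q = 0, i.e. Q = 667/4.
Back-substituting: q_E = (281 − 667/4) = 457/4, q_G = (184 − 667/4) = 69/4, q_X = (202 − 667/4) = 141/4.

114.25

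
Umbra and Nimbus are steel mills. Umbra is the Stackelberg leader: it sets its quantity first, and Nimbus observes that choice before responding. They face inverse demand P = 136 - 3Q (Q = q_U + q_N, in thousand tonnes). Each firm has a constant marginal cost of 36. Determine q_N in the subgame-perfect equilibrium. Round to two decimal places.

The follower Nimbus best-responds to any q_U: π_N = (136 - 3Q)q_N - 36q_N.
Setting the follower's marginal profit to zero, 100 - 3q_U - 6q_N = 0, i.e. q_N = (100 - 3q_U)/6.
The leader anticipates this reaction. Substituting into P = 136 - 3Q gives P = 86 - (3/2)q_U, so π_U = (86 - (3/2)q_U)q_U - 36q_U.
Maximising: ∂π_U/∂q_U = 50 - 3q_U = 0, giving q_U = 50/3.
Then q_N = (100 - 3·(50/3))/6 = 25/3.

8.33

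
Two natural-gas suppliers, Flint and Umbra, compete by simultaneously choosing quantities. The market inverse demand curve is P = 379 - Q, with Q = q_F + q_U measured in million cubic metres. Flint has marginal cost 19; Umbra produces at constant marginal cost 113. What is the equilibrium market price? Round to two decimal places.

Flint's profit: π_F = (379 - Q)q_F - (19q_F). Setting ∂π_F/∂q_F = 0: 360 - 2q_F - (q_U) = 0.
Umbra's profit: π_U = (379 - Q)q_U - (113q_U). Setting ∂π_U/∂q_U = 0: 266 - 2q_U - (q_F) = 0.
Rearranging gives the reaction functions q_F = (360 - q_U)/2 and q_U = (266 - q_F)/2.
Substituting one into the other gives q_F = 454/3 and q_U = 172/3.
Total output Q = 626/3, so price P = 379 - 626/3 = 511/3.

170.33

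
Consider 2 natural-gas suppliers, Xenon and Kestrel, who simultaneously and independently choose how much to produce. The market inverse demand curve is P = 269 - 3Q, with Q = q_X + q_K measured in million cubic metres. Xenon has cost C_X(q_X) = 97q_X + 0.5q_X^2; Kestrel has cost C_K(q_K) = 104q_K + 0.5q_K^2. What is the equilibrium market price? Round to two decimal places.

Xenon's profit: π_X = (269 - 3Q)q_X - (97q_X + (1/2)q_X²). Setting ∂π_X/∂q_X = 0: 172 - 7q_X - 3(q_K) = 0.
Kestrel's first-order condition: 165 - 7q_K - 3(q_X) = 0.
Rearranging gives the reaction functions q_X = (172 - 3q_K)/7 and q_K = (165 - 3q_X)/7.
Solving the pair: q_X = 709/40, q_K = 639/40.
Total output Q = 337/10, so price P = 269 - 3·(337/10) = 1679/10.

167.90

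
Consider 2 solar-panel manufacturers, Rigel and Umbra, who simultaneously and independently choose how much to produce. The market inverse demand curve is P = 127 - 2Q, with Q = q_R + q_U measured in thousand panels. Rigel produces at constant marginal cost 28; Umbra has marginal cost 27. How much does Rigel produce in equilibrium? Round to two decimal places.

Rigel's profit: π_R = (127 - 2Q)q_R - (28q_R). Setting ∂π_R/∂q_R = 0: 99 - 4q_R - 2(q_U) = 0.
Umbra's profit: π_U = (127 - 2Q)q_U - (27q_U). Setting ∂π_U/∂q_U = 0: 100 - 4q_U - 2(q_R) = 0.
So q_R = (99 - 2q_U)/4 and q_U = (100 - 2q_R)/4.
Solving the pair: q_R = 49/3, q_U = 101/6.

16.33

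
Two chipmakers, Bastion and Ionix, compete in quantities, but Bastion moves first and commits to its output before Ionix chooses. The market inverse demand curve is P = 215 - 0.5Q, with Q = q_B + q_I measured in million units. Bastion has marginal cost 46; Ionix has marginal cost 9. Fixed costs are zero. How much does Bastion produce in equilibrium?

The follower Ionix best-responds to any q_B: π_I = (215 - 0.5Q)q_I - 9q_I.
∂π_I/∂q_I = 206 - (1/2)q_B - q_I = 0 gives the reaction function q_I = (206 - (1/2)q_B).
Bastion substitutes q_I(q_B) into its own profit: π_B = q_B(215 - (1/2)q_B - (206 - (1/2)q_B)/2) - 46q_B = (112 - (1/4)q_B)q_B - 46q_B.
The leader's first-order condition 66 - (1/2)q_B = 0 yields q_B = 132.
Then q_I = (206 - (1/2)·132) = 140.

132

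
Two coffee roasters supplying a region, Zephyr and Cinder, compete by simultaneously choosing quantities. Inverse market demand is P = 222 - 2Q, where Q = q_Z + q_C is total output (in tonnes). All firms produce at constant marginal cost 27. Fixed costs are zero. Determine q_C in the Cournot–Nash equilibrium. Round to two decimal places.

Each firm earns π_i = (222 - 2Q)q_i - 27q_i.
First-order condition (treating rivals' output as given): 195 - 4q_i - 2q_j = 0.
By symmetry each firm produces the same amount; substituting q_j = q_i yields q_i = 195/6 = 65/2.

32.50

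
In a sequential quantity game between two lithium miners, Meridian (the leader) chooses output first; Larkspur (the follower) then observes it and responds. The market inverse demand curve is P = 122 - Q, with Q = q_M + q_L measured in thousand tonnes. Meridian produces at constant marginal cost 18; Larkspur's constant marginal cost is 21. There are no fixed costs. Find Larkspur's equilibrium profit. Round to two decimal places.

564.06

Solve by backward induction. Given q_M, the follower Larkspur maximises π_L = (122 - q_M - q_L)q_L - 21q_L.
Follower FOC: 101 - q_M - 2q_L = 0, so q_L(q_M) = (101 - q_M)/2.
The leader anticipates this reaction. Substituting into P = 122 - Q gives P = 143/2 - (1/2)q_M, so π_M = (143/2 - (1/2)q_M)q_M - 18q_M.
Maximising: ∂π_M/∂q_M = 107/2 - q_M = 0, giving q_M = 107/2.
Then q_L = (101 - 107/2)/2 = 95/4.
Price P = 122 - 309/4 = 179/4.
Larkspur's profit: (179/4 - 21)·(95/4) = 564.0625.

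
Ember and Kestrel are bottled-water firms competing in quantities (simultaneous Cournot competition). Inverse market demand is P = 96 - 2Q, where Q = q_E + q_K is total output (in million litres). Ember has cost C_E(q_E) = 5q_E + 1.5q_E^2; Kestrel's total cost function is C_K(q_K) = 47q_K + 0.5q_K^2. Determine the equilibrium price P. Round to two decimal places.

Ember's profit: π_E = (96 - 2Q)q_E - (5q_E + (3/2)q_E²). Setting ∂π_E/∂q_E = 0: 91 - 7q_E - 2(q_K) = 0.
Kestrel's first-order condition: 49 - 5q_K - 2(q_E) = 0.
Best responses: q_E = (91 - 2q_K)/7, q_K = (49 - 2q_E)/5.
Substituting one into the other gives q_E = 357/31 and q_K = 161/31.
Total output Q = 518/31, so price P = 96 - 2·(518/31) = 1940/31.

62.58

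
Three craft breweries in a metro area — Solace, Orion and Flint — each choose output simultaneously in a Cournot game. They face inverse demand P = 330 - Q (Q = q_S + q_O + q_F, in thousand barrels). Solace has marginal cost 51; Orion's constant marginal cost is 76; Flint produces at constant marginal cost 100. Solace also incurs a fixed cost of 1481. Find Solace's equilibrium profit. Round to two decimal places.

6307.06

Solace's profit: π_S = (330 - Q)q_S - (51q_S). Setting ∂π_S/∂q_S = 0: 279 - 2q_S - (q_O + q_F) = 0.
Orion's first-order condition: 254 - 2q_O - (q_S + q_F) = 0.
Flint's profit: π_F = (330 - Q)q_F - (100q_F). Setting ∂π_F/∂q_F = 0: 230 - 2q_F - (q_S + q_O) = 0.
Adding the 3 first-order conditions: 763 − 4Q = 0, so Q = 763/4.
Back-substituting: q_S = (279 − 763/4) = 353/4, q_O = (254 − 763/4) = 253/4, q_F = (230 − 763/4) = 157/4.
Price P = 330 - 763/4 = 557/4.
Solace's profit: (557/4 - 51)·(353/4) - 1481 = 6307.0625.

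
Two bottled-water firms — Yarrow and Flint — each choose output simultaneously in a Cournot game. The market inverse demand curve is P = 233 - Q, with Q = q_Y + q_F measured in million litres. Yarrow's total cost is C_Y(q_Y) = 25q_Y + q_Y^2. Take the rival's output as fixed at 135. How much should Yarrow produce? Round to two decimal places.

18.25

With the rival's output fixed at 135, Yarrow's profit is π_Y = (233 - 135 - q_Y)q_Y - (25q_Y + q_Y²) = (98 - q_Y)q_Y - (25q_Y + q_Y²).
∂π_Y/∂q_Y = 73 - 4q_Y = 0, so q_Y = 73/4.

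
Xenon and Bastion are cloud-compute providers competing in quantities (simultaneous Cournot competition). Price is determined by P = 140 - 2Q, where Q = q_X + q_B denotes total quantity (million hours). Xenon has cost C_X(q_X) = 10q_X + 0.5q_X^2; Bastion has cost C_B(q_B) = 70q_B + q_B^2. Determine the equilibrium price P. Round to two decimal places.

83.85

Xenon's profit: π_X = (140 - 2Q)q_X - (10q_X + (1/2)q_X²). Setting ∂π_X/∂q_X = 0: 130 - 5q_X - 2(q_B) = 0.
Bastion's first-order condition: 70 - 6q_B - 2(q_X) = 0.
Best responses: q_X = (130 - 2q_B)/5, q_B = (70 - 2q_X)/6.
Solving the pair: q_X = 320/13, q_B = 45/13.
Total output Q = 365/13, so price P = 140 - 2·(365/13) = 1090/13.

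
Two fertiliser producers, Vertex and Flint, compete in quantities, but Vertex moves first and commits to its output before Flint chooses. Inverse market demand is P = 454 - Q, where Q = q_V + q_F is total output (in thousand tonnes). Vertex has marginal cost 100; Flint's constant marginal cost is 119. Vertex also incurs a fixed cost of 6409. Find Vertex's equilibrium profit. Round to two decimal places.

10982.13

Solve by backward induction. Given q_V, the follower Flint maximises π_F = (454 - q_V - q_F)q_F - 119q_F.
∂π_F/∂q_F = 335 - q_V - 2q_F = 0 gives the reaction function q_F = (335 - q_V)/2.
Vertex substitutes q_F(q_V) into its own profit: π_V = q_V(454 - q_V - (335 - q_V)/2) - 100q_V = (573/2 - (1/2)q_V)q_V - 100q_V.
Maximising: ∂π_V/∂q_V = 373/2 - q_V = 0, giving q_V = 373/2.
Then q_F = (335 - 373/2)/2 = 297/4.
Price P = 454 - 1043/4 = 773/4.
Vertex's profit: (773/4 - 100)·(373/2) - 6409 = 10982.1250.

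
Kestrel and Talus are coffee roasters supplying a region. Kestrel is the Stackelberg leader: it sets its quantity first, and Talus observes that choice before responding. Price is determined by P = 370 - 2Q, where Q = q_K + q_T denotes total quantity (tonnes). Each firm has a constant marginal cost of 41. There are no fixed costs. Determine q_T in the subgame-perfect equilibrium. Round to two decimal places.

The follower Talus best-responds to any q_K: π_T = (370 - 2Q)q_T - 41q_T.
∂π_T/∂q_T = 329 - 2q_K - 4q_T = 0 gives the reaction function q_T = (329 - 2q_K)/4.
Kestrel substitutes q_T(q_K) into its own profit: π_K = q_K(370 - 2q_K - (329 - 2q_K)/2) - 41q_K = (411/2 - q_K)q_K - 41q_K.
Maximising: ∂π_K/∂q_K = 329/2 - 2q_K = 0, giving q_K = 329/4.
Then q_T = (329 - 2·(329/4))/4 = 329/8.

41.13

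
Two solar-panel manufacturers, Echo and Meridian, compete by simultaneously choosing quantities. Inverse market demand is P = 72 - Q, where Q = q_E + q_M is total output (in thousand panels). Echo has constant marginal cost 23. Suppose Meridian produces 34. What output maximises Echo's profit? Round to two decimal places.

7.50

With the rival's output fixed at 34, Echo's profit is π_E = (72 - 34 - q_E)q_E - (23q_E) = (38 - q_E)q_E - (23q_E).
∂π_E/∂q_E = 15 - 2q_E = 0, so q_E = 15/2.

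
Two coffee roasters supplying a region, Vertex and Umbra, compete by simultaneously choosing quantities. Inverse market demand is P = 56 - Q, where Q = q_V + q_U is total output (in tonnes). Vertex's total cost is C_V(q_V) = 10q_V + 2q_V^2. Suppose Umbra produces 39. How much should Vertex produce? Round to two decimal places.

1.17

With the rival's output fixed at 39, Vertex's profit is π_V = (56 - 39 - q_V)q_V - (10q_V + 2q_V²) = (17 - q_V)q_V - (10q_V + 2q_V²).
∂π_V/∂q_V = 7 - 6q_V = 0, so q_V = 7/6.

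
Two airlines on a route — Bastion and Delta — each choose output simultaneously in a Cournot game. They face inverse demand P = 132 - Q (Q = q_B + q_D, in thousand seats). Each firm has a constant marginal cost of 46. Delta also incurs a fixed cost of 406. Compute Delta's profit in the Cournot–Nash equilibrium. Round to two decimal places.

Each firm earns π_i = (132 - Q)q_i - 46q_i.
First-order condition (treating rivals' output as given): 86 - 2q_i - q_j = 0.
With identical firms every q_j equals q_i, so q_j = q_i and 86 = 3q_i, giving q_i = 86/3.
Price P = 132 - 172/3 = 224/3.
Delta's profit: (224/3 - 46)·(86/3) - 406 = 415.7778.

415.78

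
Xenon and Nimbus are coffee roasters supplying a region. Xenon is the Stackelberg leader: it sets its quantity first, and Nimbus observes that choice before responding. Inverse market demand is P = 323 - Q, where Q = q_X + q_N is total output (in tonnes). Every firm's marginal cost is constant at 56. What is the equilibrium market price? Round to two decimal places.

122.75

The follower Nimbus best-responds to any q_X: π_N = (323 - Q)q_N - 56q_N.
Setting the follower's marginal profit to zero, 267 - q_X - 2q_N = 0, i.e. q_N = (267 - q_X)/2.
The leader anticipates this reaction. Substituting into P = 323 - Q gives P = 379/2 - (1/2)q_X, so π_X = (379/2 - (1/2)q_X)q_X - 56q_X.
The leader's first-order condition 267/2 - q_X = 0 yields q_X = 267/2.
Then q_N = (267 - 267/2)/2 = 267/4.
Total output Q = 801/4, so price P = 323 - 801/4 = 491/4.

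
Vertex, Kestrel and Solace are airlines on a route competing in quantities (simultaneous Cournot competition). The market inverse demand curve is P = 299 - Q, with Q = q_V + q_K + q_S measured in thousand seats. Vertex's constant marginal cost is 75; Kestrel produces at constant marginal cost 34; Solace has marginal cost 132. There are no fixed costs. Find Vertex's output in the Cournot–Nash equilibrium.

Vertex's profit: π_V = (299 - Q)q_V - (75q_V). Setting ∂π_V/∂q_V = 0: 224 - 2q_V - (q_K + q_S) = 0.
Kestrel's first-order condition: 265 - 2q_K - (q_V + q_S) = 0.
Solace's first-order condition: 167 - 2q_S - (q_V + q_K) = 0.
Adding the 3 first-order conditions: 656 − 4Q = 0, so Q = 164.
Back-substituting: q_V = (224 − 164) = 60, q_K = (265 − 164) = 101, q_S = (167 − 164) = 3.

60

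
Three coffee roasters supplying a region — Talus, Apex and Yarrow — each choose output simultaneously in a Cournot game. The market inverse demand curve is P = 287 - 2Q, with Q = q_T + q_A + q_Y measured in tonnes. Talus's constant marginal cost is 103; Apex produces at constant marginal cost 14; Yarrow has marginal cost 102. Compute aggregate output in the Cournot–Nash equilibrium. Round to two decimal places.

Talus's profit: π_T = (287 - 2Q)q_T - (103q_T). Setting ∂π_T/∂q_T = 0: 184 - 4q_T - 2(q_A + q_Y) = 0.
Apex's first-order condition: 273 - 4q_A - 2(q_T + q_Y) = 0.
Yarrow's first-order condition: 185 - 4q_Y - 2(q_T + q_A) = 0.
Adding the 3 conditions: 642 − 4Q − 4Q = 0, i.e. Q = 321/4.
Back-substituting: q_T = (184 − 321/2)/2 = 47/4, q_A = (273 − 321/2)/2 = 225/4, q_Y = (185 − 321/2)/2 = 49/4.
Total output Q = 47/4 + 225/4 + 49/4 = 321/4.

80.25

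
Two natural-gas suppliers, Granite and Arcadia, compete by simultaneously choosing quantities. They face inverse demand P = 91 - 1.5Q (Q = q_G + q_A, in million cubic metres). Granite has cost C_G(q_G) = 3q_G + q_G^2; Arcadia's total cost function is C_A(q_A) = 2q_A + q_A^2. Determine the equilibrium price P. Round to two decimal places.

Granite's profit: π_G = (91 - 1.5Q)q_G - (3q_G + q_G²). Setting ∂π_G/∂q_G = 0: 88 - 5q_G - (3/2)(q_A) = 0.
Arcadia's first-order condition: 89 - 5q_A - (3/2)(q_G) = 0.
Best responses: q_G = (88 - (3/2)q_A)/5, q_A = (89 - (3/2)q_G)/5.
Substituting one into the other gives q_G = 1226/91 and q_A = 1252/91.
Total output Q = 354/13, so price P = 91 - (3/2)·(354/13) = 652/13.

50.15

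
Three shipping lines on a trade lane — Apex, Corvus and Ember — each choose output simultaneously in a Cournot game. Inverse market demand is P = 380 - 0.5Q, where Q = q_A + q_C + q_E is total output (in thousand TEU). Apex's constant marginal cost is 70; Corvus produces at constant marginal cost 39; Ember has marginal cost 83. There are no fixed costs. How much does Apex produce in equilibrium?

146

Apex's profit: π_A = (380 - 0.5Q)q_A - (70q_A). Setting ∂π_A/∂q_A = 0: 310 - q_A - (1/2)(q_C + q_E) = 0.
Corvus's profit: π_C = (380 - 0.5Q)q_C - (39q_C). Setting ∂π_C/∂q_C = 0: 341 - q_C - (1/2)(q_A + q_E) = 0.
Ember's profit: π_E = (380 - 0.5Q)q_E - (83q_E). Setting ∂π_E/∂q_E = 0: 297 - q_E - (1/2)(q_A + q_C) = 0.
Adding the 3 first-order conditions: 948 − 2Q = 0, so Q = 474.
Back-substituting: q_A = (310 − 237)/(1/2) = 146, q_C = (341 − 237)/(1/2) = 208, q_E = (297 − 237)/(1/2) = 120.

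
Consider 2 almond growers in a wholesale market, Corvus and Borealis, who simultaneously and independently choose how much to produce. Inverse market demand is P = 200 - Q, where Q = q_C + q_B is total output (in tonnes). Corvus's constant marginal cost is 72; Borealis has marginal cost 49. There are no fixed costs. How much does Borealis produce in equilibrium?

Corvus's profit: π_C = (200 - Q)q_C - (72q_C). Setting ∂π_C/∂q_C = 0: 128 - 2q_C - (q_B) = 0.
Borealis's profit: π_B = (200 - Q)q_B - (49q_B). Setting ∂π_B/∂q_B = 0: 151 - 2q_B - (q_C) = 0.
So q_C = (128 - q_B)/2 and q_B = (151 - q_C)/2.
Substituting one into the other gives q_C = 35 and q_B = 58.

58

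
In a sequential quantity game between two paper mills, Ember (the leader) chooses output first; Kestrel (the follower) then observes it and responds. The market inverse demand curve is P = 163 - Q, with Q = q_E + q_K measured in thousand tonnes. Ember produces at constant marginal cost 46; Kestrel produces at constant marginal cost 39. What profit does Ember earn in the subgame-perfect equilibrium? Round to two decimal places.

The follower Kestrel best-responds to any q_E: π_K = (163 - Q)q_K - 39q_K.
∂π_K/∂q_K = 124 - q_E - 2q_K = 0 gives the reaction function q_K = (124 - q_E)/2.
Ember substitutes q_K(q_E) into its own profit: π_E = q_E(163 - q_E - (124 - q_E)/2) - 46q_E = (101 - (1/2)q_E)q_E - 46q_E.
Leader FOC: 55 - q_E = 0, so q_E = 55.
Then q_K = (124 - 55)/2 = 69/2.
Price P = 163 - 179/2 = 147/2.
Ember's profit: (147/2 - 46)·55 = 1512.5000.

1512.50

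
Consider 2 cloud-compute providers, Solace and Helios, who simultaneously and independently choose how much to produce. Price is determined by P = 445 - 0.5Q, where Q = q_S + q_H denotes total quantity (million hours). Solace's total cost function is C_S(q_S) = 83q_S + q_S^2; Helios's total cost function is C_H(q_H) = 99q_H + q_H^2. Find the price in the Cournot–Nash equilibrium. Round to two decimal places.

343.86

Solace's profit: π_S = (445 - 0.5Q)q_S - (83q_S + q_S²). Setting ∂π_S/∂q_S = 0: 362 - 3q_S - (1/2)(q_H) = 0.
Helios's first-order condition: 346 - 3q_H - (1/2)(q_S) = 0.
Rearranging gives the reaction functions q_S = (362 - (1/2)q_H)/3 and q_H = (346 - (1/2)q_S)/3.
Substituting one into the other gives q_S = 104.3429 and q_H = 97.9429.
Total output Q = 1416/7, so price P = 445 - (1/2)·(1416/7) = 343.8571.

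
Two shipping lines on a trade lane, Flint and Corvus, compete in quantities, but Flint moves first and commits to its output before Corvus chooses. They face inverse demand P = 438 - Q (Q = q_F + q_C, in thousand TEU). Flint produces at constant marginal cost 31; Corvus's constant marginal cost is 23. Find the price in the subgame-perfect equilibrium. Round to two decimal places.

The follower Corvus best-responds to any q_F: π_C = (438 - Q)q_C - 23q_C.
Setting the follower's marginal profit to zero, 415 - q_F - 2q_C = 0, i.e. q_C = (415 - q_F)/2.
Flint substitutes q_C(q_F) into its own profit: π_F = q_F(438 - q_F - (415 - q_F)/2) - 31q_F = (461/2 - (1/2)q_F)q_F - 31q_F.
Maximising: ∂π_F/∂q_F = 399/2 - q_F = 0, giving q_F = 399/2.
Then q_C = (415 - 399/2)/2 = 431/4.
Total output Q = 1229/4, so price P = 438 - 1229/4 = 523/4.

130.75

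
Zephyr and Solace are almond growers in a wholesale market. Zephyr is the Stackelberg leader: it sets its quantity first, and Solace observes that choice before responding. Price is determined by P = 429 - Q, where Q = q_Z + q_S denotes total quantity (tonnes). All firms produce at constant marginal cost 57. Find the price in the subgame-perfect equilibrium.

Solve by backward induction. Given q_Z, the follower Solace maximises π_S = (429 - q_Z - q_S)q_S - 57q_S.
Setting the follower's marginal profit to zero, 372 - q_Z - 2q_S = 0, i.e. q_S = (372 - q_Z)/2.
The leader anticipates this reaction. Substituting into P = 429 - Q gives P = 243 - (1/2)q_Z, so π_Z = (243 - (1/2)q_Z)q_Z - 57q_Z.
Maximising: ∂π_Z/∂q_Z = 186 - q_Z = 0, giving q_Z = 186.
Then q_S = (372 - 186)/2 = 93.
Total output Q = 279, so price P = 429 - 279 = 150.

150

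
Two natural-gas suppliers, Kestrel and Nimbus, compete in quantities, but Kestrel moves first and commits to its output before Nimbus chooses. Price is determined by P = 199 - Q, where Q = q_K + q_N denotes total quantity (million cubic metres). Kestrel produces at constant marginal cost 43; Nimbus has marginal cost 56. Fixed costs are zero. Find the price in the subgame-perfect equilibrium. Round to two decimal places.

Solve by backward induction. Given q_K, the follower Nimbus maximises π_N = (199 - q_K - q_N)q_N - 56q_N.
Follower FOC: 143 - q_K - 2q_N = 0, so q_N(q_K) = (143 - q_K)/2.
The leader anticipates this reaction. Substituting into P = 199 - Q gives P = 255/2 - (1/2)q_K, so π_K = (255/2 - (1/2)q_K)q_K - 43q_K.
Leader FOC: 169/2 - q_K = 0, so q_K = 169/2.
Then q_N = (143 - 169/2)/2 = 117/4.
Total output Q = 455/4, so price P = 199 - 455/4 = 341/4.

85.25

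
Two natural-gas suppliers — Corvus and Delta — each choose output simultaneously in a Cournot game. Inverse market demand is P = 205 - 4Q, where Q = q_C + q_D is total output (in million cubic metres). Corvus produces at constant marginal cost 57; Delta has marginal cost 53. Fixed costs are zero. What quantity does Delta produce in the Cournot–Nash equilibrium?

13

Corvus's profit: π_C = (205 - 4Q)q_C - (57q_C). Setting ∂π_C/∂q_C = 0: 148 - 8q_C - 4(q_D) = 0.
Delta's profit: π_D = (205 - 4Q)q_D - (53q_D). Setting ∂π_D/∂q_D = 0: 152 - 8q_D - 4(q_C) = 0.
Best responses: q_C = (148 - 4q_D)/8, q_D = (152 - 4q_C)/8.
Substituting one into the other gives q_C = 12 and q_D = 13.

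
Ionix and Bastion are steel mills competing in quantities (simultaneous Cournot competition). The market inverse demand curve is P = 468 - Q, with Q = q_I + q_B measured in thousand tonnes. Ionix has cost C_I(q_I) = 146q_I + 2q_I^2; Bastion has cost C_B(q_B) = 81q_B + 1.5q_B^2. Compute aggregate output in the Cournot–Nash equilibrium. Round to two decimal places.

111.14

Ionix's profit: π_I = (468 - Q)q_I - (146q_I + 2q_I²). Setting ∂π_I/∂q_I = 0: 322 - 6q_I - (q_B) = 0.
Bastion's first-order condition: 387 - 5q_B - (q_I) = 0.
Rearranging gives the reaction functions q_I = (322 - q_B)/6 and q_B = (387 - q_I)/5.
Substituting one into the other gives q_I = 1223/29 and q_B = 68.9655.
Total output Q = 1223/29 + 68.9655 = 111.1379.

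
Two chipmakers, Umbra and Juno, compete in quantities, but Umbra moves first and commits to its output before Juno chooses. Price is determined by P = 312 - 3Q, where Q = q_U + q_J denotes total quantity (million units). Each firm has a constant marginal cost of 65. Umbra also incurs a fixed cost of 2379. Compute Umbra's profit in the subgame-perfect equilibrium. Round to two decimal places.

The follower Juno best-responds to any q_U: π_J = (312 - 3Q)q_J - 65q_J.
Setting the follower's marginal profit to zero, 247 - 3q_U - 6q_J = 0, i.e. q_J = (247 - 3q_U)/6.
The leader anticipates this reaction. Substituting into P = 312 - 3Q gives P = 377/2 - (3/2)q_U, so π_U = (377/2 - (3/2)q_U)q_U - 65q_U.
The leader's first-order condition 247/2 - 3q_U = 0 yields q_U = 247/6.
Then q_J = (247 - 3·(247/6))/6 = 247/12.
Price P = 312 - 3·(247/4) = 507/4.
Umbra's profit: (507/4 - 65)·(247/6) - 2379 = 163.0417.

163.04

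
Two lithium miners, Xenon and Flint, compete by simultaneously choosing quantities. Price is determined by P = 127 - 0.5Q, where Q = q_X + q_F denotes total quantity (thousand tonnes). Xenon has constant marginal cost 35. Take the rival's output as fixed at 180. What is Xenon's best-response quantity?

2

With the rival's output fixed at 180, Xenon's profit is π_X = (127 - (1/2)·180 - (1/2)q_X)q_X - (35q_X) = (37 - (1/2)q_X)q_X - (35q_X).
∂π_X/∂q_X = 2 - q_X = 0, so q_X = 2.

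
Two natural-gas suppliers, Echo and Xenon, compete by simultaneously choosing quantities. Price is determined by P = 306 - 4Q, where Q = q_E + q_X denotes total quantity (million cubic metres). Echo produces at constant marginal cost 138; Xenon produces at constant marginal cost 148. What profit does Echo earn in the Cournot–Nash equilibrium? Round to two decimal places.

880.11

Echo's profit: π_E = (306 - 4Q)q_E - (138q_E). Setting ∂π_E/∂q_E = 0: 168 - 8q_E - 4(q_X) = 0.
Xenon's profit: π_X = (306 - 4Q)q_X - (148q_X). Setting ∂π_X/∂q_X = 0: 158 - 8q_X - 4(q_E) = 0.
Best responses: q_E = (168 - 4q_X)/8, q_X = (158 - 4q_E)/8.
Solving the pair: q_E = 89/6, q_X = 37/3.
Price P = 306 - 4·(163/6) = 592/3.
Echo's profit: (592/3 - 138)·(89/6) = 880.1111.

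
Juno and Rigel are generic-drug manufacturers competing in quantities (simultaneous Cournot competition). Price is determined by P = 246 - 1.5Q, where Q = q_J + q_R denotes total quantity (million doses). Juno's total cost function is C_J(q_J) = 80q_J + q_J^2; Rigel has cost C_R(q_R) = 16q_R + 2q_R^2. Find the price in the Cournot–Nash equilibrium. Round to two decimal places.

167.31

Juno's profit: π_J = (246 - 1.5Q)q_J - (80q_J + q_J²). Setting ∂π_J/∂q_J = 0: 166 - 5q_J - (3/2)(q_R) = 0.
Rigel's profit: π_R = (246 - 1.5Q)q_R - (16q_R + 2q_R²). Setting ∂π_R/∂q_R = 0: 230 - 7q_R - (3/2)(q_J) = 0.
Best responses: q_J = (166 - (3/2)q_R)/5, q_R = (230 - (3/2)q_J)/7.
Substituting one into the other gives q_J = 24.9466 and q_R = 27.5115.
Total output Q = 52.4580, so price P = 246 - (3/2)·52.4580 = 167.3130.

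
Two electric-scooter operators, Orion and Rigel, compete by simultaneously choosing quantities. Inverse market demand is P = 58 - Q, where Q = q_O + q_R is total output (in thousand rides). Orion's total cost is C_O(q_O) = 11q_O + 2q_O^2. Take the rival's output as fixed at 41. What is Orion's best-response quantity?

1

With the rival's output fixed at 41, Orion's profit is π_O = (58 - 41 - q_O)q_O - (11q_O + 2q_O²) = (17 - q_O)q_O - (11q_O + 2q_O²).
∂π_O/∂q_O = 6 - 6q_O = 0, so q_O = 1.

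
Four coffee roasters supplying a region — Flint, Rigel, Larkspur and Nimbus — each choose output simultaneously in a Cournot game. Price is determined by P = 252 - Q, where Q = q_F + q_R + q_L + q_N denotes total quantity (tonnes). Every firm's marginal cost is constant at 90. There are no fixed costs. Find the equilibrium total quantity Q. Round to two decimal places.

129.60

Each firm earns π_i = (252 - Q)q_i - 90q_i.
Setting ∂π_i/∂q_i = 0 with rivals' quantities fixed: 162 - 2q_i - Σ_{j≠i} q_j = 0.
With identical firms every q_j equals q_i, so Σ_{j≠i} q_j = 3q_i and 162 = 5q_i, giving q_i = 162/5.
Total output Q = 162/5 + 162/5 + 162/5 + 162/5 = 648/5.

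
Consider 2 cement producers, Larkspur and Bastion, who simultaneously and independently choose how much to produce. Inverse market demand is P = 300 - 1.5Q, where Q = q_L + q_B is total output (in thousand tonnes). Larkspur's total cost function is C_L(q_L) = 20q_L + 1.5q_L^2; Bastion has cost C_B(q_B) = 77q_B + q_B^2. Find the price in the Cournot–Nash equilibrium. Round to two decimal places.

Larkspur's profit: π_L = (300 - 1.5Q)q_L - (20q_L + (3/2)q_L²). Setting ∂π_L/∂q_L = 0: 280 - 6q_L - (3/2)(q_B) = 0.
Bastion's profit: π_B = (300 - 1.5Q)q_B - (77q_B + q_B²). Setting ∂π_B/∂q_B = 0: 223 - 5q_B - (3/2)(q_L) = 0.
Best responses: q_L = (280 - (3/2)q_B)/6, q_B = (223 - (3/2)q_L)/5.
Substituting one into the other gives q_L = 38.3964 and q_B = 1224/37.
Total output Q = 71.4775, so price P = 300 - (3/2)·71.4775 = 192.7838.

192.78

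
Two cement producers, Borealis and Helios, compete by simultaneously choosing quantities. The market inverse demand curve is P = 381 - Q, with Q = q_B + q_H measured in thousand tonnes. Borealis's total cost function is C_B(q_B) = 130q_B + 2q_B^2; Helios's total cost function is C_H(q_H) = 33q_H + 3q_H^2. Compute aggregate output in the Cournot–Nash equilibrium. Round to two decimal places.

74.40

Borealis's profit: π_B = (381 - Q)q_B - (130q_B + 2q_B²). Setting ∂π_B/∂q_B = 0: 251 - 6q_B - (q_H) = 0.
Helios's first-order condition: 348 - 8q_H - (q_B) = 0.
So q_B = (251 - q_H)/6 and q_H = (348 - q_B)/8.
Solving the pair: q_B = 1660/47, q_H = 1837/47.
Total output Q = 1660/47 + 1837/47 = 74.4043.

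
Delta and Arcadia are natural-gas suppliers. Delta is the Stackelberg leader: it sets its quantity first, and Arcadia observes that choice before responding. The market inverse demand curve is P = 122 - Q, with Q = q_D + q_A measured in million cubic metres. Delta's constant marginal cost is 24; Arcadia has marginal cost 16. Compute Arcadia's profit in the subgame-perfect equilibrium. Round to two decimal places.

Solve by backward induction. Given q_D, the follower Arcadia maximises π_A = (122 - q_D - q_A)q_A - 16q_A.
Follower FOC: 106 - q_D - 2q_A = 0, so q_A(q_D) = (106 - q_D)/2.
The leader anticipates this reaction. Substituting into P = 122 - Q gives P = 69 - (1/2)q_D, so π_D = (69 - (1/2)q_D)q_D - 24q_D.
The leader's first-order condition 45 - q_D = 0 yields q_D = 45.
Then q_A = (106 - 45)/2 = 61/2.
Price P = 122 - 151/2 = 93/2.
Arcadia's profit: (93/2 - 16)·(61/2) = 930.2500.

930.25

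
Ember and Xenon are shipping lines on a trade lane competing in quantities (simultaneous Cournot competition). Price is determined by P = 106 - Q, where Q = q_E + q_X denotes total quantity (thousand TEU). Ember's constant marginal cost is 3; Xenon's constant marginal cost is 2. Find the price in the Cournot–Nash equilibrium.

Ember's profit: π_E = (106 - Q)q_E - (3q_E). Setting ∂π_E/∂q_E = 0: 103 - 2q_E - (q_X) = 0.
Xenon's first-order condition: 104 - 2q_X - (q_E) = 0.
Best responses: q_E = (103 - q_X)/2, q_X = (104 - q_E)/2.
Substituting one into the other gives q_E = 34 and q_X = 35.
Total output Q = 69, so price P = 106 - 69 = 37.

37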